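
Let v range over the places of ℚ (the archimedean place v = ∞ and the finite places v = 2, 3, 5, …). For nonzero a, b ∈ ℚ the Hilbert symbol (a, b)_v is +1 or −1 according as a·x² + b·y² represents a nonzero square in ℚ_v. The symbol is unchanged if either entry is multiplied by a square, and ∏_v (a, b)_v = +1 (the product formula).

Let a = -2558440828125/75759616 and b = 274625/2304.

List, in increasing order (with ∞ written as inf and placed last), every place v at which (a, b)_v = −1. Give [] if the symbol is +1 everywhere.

[5, 13]

Mod squares: a ≡ -13, b ≡ 65. Check v ∈ {∞, 2, 3, 5, 7, 13, 17}.
v=3: a=3^2·(≡2), b=3^-2·(≡2) mod 3; (2|3)=-1, (2|3)=-1; (−1)^{2·-2·1}·(-1)^-2·(-1)^2 = +1.
v=5: a=5^6·(≡2), b=5^3·(≡3) mod 5; (2|5)=-1, (3|5)=-1; (−1)^{6·3·2}·(-1)^3·(-1)^6 = -1.
v=2: v_2(a)=-18, v_2(b)=-8; units ≡ 3, 1 (mod 8); ε·ε+αω+βω = 1·0+-18·0+-8·1 ≡ 0  ⇒  (a,b)_2 = +1.
v=7: a=7^2·(≡1), b=7^0·(≡1) mod 7; (1|7)=+1, (1|7)=+1; (−1)^{2·0·3}·(+1)^0·(+1)^2 = +1.
v=∞: -13 < 0 and 65 > 0  ⇒  (a,b)_∞ = +1.
v=13: a=13^5·(≡9), b=13^3·(≡7) mod 13; (9|13)=+1, (7|13)=-1; (−1)^{5·3·6}·(+1)^3·(-1)^5 = -1.
v=17: a=17^-2·(≡15), b=17^0·(≡14) mod 17; (15|17)=+1, (14|17)=-1; (−1)^{-2·0·8}·(+1)^0·(-1)^-2 = +1.
|Ram(-13, 65)| = 2, even; anisotropic at {5, 13}.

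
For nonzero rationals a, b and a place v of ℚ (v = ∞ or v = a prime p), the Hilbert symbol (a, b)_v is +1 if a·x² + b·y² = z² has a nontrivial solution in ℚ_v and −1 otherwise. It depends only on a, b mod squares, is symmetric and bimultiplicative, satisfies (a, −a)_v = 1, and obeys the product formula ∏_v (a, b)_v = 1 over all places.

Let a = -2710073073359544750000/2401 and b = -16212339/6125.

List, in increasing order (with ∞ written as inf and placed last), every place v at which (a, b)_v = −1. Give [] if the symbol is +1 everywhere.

(a, b) ≡ (-236379, -53295) mod (ℚ^×)²; places V = {2, 3, 5, 7, 11, 13, 17, 19, 29, ∞}.
(a,b)_29: α=1, u≡15; β=0, v≡4 (mod 29); (15|29)=-1, (4|29)=+1; sign (−1)^0·-1^0·+1^1 = +1.
(a,b)_2: α=4, β=0; u≡5, v≡1 (mod 8); ε(u)ε(v)=0·0, αω(v)=4·0, βω(u)=0·1; sum ≡ 0  ⇒  +1.
(a,b)_3: α=3, u≡2; β=3, v≡1 (mod 3); (2|3)=-1, (1|3)=+1; sign (−1)^1·-1^3·+1^3 = +1.
(a,b)_7: α=-4, u≡4; β=-2, v≡3 (mod 7); (4|7)=+1, (3|7)=-1; sign (−1)^0·+1^-2·-1^-4 = +1.
(a,b)_11: α=1, u≡5; β=1, v≡7 (mod 11); (5|11)=+1, (7|11)=-1; sign (−1)^1·+1^1·-1^1 = +1.
(a,b)_17: α=4, u≡6; β=1, v≡10 (mod 17); (6|17)=-1, (10|17)=-1; sign (−1)^0·-1^1·-1^4 = -1.
(a,b)_19: α=3, u≡17; β=1, v≡4 (mod 19); (17|19)=+1, (4|19)=+1; sign (−1)^1·+1^1·+1^3 = -1.
(a,b)_5: α=6, u≡1; β=-3, v≡4 (mod 5); (1|5)=+1, (4|5)=+1; sign (−1)^0·+1^-3·+1^6 = +1.
(a,b)_∞: sgn(-236379)=−, sgn(-53295)=−, so -1.
(a,b)_13: α=3, u≡12; β=2, v≡11 (mod 13); (12|13)=+1, (11|13)=-1; sign (−1)^0·+1^2·-1^3 = -1.
(-236379, -53295 / ℚ) ramifies at {13, 17, 19, ∞}: a division algebra.

[13, 17, 19, inf]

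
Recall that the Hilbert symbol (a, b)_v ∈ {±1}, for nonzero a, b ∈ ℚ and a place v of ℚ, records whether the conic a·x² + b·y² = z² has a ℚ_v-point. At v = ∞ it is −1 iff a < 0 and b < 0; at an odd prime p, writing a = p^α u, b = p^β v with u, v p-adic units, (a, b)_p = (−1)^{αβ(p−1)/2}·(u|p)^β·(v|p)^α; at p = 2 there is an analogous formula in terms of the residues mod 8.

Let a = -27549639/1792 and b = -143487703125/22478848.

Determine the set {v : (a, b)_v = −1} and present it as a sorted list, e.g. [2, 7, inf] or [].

[17, inf]

Mod squares: a ≡ -29393, b ≡ -88179. Check v ∈ {∞, 2, 3, 5, 7, 13, 17, 19}.
v=∞: -29393 < 0 and -88179 < 0  ⇒  (a,b)_∞ = -1.
v=7: a=7^-1·(≡4), b=7^-3·(≡5) mod 7; (4|7)=+1, (5|7)=-1; (−1)^{-1·-3·3}·(+1)^-3·(-1)^-1 = +1.
v=5: a=5^0·(≡3), b=5^6·(≡4) mod 5; (3|5)=-1, (4|5)=+1; (−1)^{0·6·2}·(-1)^6·(+1)^0 = +1.
v=17: a=17^1·(≡11), b=17^1·(≡2) mod 17; (11|17)=-1, (2|17)=+1; (−1)^{1·1·8}·(-1)^1·(+1)^1 = -1.
v=13: a=13^1·(≡4), b=13^1·(≡10) mod 13; (4|13)=+1, (10|13)=+1; (−1)^{1·1·6}·(+1)^1·(+1)^1 = +1.
v=3: a=3^8·(≡1), b=3^7·(≡1) mod 3; (1|3)=+1, (1|3)=+1; (−1)^{8·7·1}·(+1)^7·(+1)^8 = +1.
v=19: a=19^1·(≡7), b=19^1·(≡12) mod 19; (7|19)=+1, (12|19)=-1; (−1)^{1·1·9}·(+1)^1·(-1)^1 = +1.
v=2: v_2(a)=-8, v_2(b)=-16; units ≡ 7, 5 (mod 8); ε·ε+αω+βω = 1·0+-8·1+-16·0 ≡ 0  ⇒  (a,b)_2 = +1.
|Ram(-29393, -88179)| = 2, even; anisotropic at {17, ∞}.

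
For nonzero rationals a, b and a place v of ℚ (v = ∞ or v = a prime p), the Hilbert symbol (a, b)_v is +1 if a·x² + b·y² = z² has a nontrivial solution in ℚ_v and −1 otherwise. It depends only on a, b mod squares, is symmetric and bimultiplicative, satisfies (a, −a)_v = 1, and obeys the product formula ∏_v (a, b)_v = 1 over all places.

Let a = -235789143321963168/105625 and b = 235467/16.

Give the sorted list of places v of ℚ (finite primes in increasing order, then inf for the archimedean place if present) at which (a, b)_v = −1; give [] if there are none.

Mod squares: a ≡ -4522, b ≡ 323. Check v ∈ {∞, 2, 3, 5, 7, 13, 17, 19, 23}.
v=23: a=23^2·(≡13), b=23^0·(≡1) mod 23; (13|23)=+1, (1|23)=+1; (−1)^{2·0·11}·(+1)^0·(+1)^2 = +1.
v=7: a=7^1·(≡3), b=7^0·(≡4) mod 7; (3|7)=-1, (4|7)=+1; (−1)^{1·0·3}·(-1)^0·(+1)^1 = +1.
v=3: a=3^10·(≡2), b=3^6·(≡2) mod 3; (2|3)=-1, (2|3)=-1; (−1)^{10·6·1}·(-1)^6·(-1)^10 = +1.
v=∞: -4522 < 0 and 323 > 0  ⇒  (a,b)_∞ = +1.
v=13: a=13^-2·(≡11), b=13^0·(≡8) mod 13; (11|13)=-1, (8|13)=-1; (−1)^{-2·0·6}·(-1)^0·(-1)^-2 = +1.
v=17: a=17^3·(≡6), b=17^1·(≡4) mod 17; (6|17)=-1, (4|17)=+1; (−1)^{3·1·8}·(-1)^1·(+1)^3 = -1.
v=2: v_2(a)=5, v_2(b)=-4; units ≡ 3, 3 (mod 8); ε·ε+αω+βω = 1·1+5·1+-4·1 ≡ 0  ⇒  (a,b)_2 = +1.
v=5: a=5^-4·(≡3), b=5^0·(≡2) mod 5; (3|5)=-1, (2|5)=-1; (−1)^{-4·0·2}·(-1)^0·(-1)^-4 = +1.
v=19: a=19^3·(≡4), b=19^1·(≡11) mod 19; (4|19)=+1, (11|19)=+1; (−1)^{3·1·9}·(+1)^1·(+1)^3 = -1.
Ram(-4522, 323) = {17, 19}; no ℚ_17-point on the conic.

[17, 19]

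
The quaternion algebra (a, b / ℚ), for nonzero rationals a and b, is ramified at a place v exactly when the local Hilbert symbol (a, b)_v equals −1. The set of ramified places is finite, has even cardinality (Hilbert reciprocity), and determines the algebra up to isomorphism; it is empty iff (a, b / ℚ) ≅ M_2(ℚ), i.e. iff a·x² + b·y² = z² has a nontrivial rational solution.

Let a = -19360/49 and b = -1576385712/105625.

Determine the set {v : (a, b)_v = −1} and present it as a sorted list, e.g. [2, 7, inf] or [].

Mod squares: a ≡ -10, b ≡ -1216347. Check v ∈ {∞, 2, 3, 5, 7, 11, 13, 29, 31, 41}.
v=∞: -10 < 0 and -1216347 < 0  ⇒  (a,b)_∞ = -1.
v=11: a=11^2·(≡1), b=11^1·(≡7) mod 11; (1|11)=+1, (7|11)=-1; (−1)^{2·1·5}·(+1)^1·(-1)^2 = +1.
v=5: a=5^1·(≡2), b=5^-4·(≡2) mod 5; (2|5)=-1, (2|5)=-1; (−1)^{1·-4·2}·(-1)^-4·(-1)^1 = -1.
v=3: a=3^0·(≡2), b=3^5·(≡1) mod 3; (2|3)=-1, (1|3)=+1; (−1)^{0·5·1}·(-1)^5·(+1)^0 = -1.
v=29: a=29^0·(≡18), b=29^1·(≡24) mod 29; (18|29)=-1, (24|29)=+1; (−1)^{0·1·14}·(-1)^1·(+1)^0 = -1.
v=7: a=7^-2·(≡2), b=7^0·(≡4) mod 7; (2|7)=+1, (4|7)=+1; (−1)^{-2·0·3}·(+1)^0·(+1)^-2 = +1.
v=2: v_2(a)=5, v_2(b)=4; units ≡ 3, 5 (mod 8); ε·ε+αω+βω = 1·0+5·1+4·1 ≡ 1  ⇒  (a,b)_2 = -1.
v=41: a=41^0·(≡40), b=41^1·(≡29) mod 41; (40|41)=+1, (29|41)=-1; (−1)^{0·1·20}·(+1)^1·(-1)^0 = +1.
v=31: a=31^0·(≡6), b=31^1·(≡1) mod 31; (6|31)=-1, (1|31)=+1; (−1)^{0·1·15}·(-1)^1·(+1)^0 = -1.
v=13: a=13^0·(≡1), b=13^-2·(≡8) mod 13; (1|13)=+1, (8|13)=-1; (−1)^{0·-2·6}·(+1)^-2·(-1)^0 = +1.
Ram(-10, -1216347) = {2, 3, 5, 29, 31, ∞}; no ℚ_2-point on the conic.

[2, 3, 5, 29, 31, inf]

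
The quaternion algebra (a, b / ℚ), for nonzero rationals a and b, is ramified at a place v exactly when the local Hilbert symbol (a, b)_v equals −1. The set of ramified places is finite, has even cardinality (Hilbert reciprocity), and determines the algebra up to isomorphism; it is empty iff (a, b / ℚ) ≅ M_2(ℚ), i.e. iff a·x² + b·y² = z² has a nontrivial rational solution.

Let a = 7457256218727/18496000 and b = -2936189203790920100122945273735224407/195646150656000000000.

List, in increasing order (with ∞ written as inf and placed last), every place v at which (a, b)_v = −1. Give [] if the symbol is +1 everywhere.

[2, 3, 31, 37]

Mod squares: a ≡ 332630, b ≡ -498945. Check v ∈ {∞, 2, 3, 5, 7, 11, 17, 19, 23, 29, 31, 37}.
v=37: a=37^1·(≡11), b=37^3·(≡5) mod 37; (11|37)=+1, (5|37)=-1; (−1)^{1·3·18}·(+1)^3·(-1)^1 = -1.
v=∞: 332630 > 0 and -498945 < 0  ⇒  (a,b)_∞ = +1.
v=11: a=11^0·(≡3), b=11^-2·(≡9) mod 11; (3|11)=+1, (9|11)=+1; (−1)^{0·-2·5}·(+1)^-2·(+1)^0 = +1.
v=31: a=31^3·(≡16), b=31^7·(≡9) mod 31; (16|31)=+1, (9|31)=+1; (−1)^{3·7·15}·(+1)^7·(+1)^3 = -1.
v=2: v_2(a)=-9, v_2(b)=-20; units ≡ 3, 7 (mod 8); ε·ε+αω+βω = 1·1+-9·0+-20·1 ≡ 1  ⇒  (a,b)_2 = -1.
v=3: a=3^2·(≡2), b=3^-7·(≡2) mod 3; (2|3)=-1, (2|3)=-1; (−1)^{2·-7·1}·(-1)^-7·(-1)^2 = -1.
v=7: a=7^2·(≡1), b=7^4·(≡4) mod 7; (1|7)=+1, (4|7)=+1; (−1)^{2·4·3}·(+1)^4·(+1)^2 = +1.
v=23: a=23^2·(≡4), b=23^6·(≡14) mod 23; (4|23)=+1, (14|23)=-1; (−1)^{2·6·11}·(+1)^6·(-1)^2 = +1.
v=5: a=5^-3·(≡4), b=5^-9·(≡4) mod 5; (4|5)=+1, (4|5)=+1; (−1)^{-3·-9·2}·(+1)^-9·(+1)^-3 = +1.
v=29: a=29^1·(≡26), b=29^5·(≡8) mod 29; (26|29)=-1, (8|29)=-1; (−1)^{1·5·14}·(-1)^5·(-1)^1 = +1.
v=17: a=17^-2·(≡9), b=17^2·(≡7) mod 17; (9|17)=+1, (7|17)=-1; (−1)^{-2·2·8}·(+1)^2·(-1)^-2 = +1.
v=19: a=19^0·(≡1), b=19^-2·(≡8) mod 19; (1|19)=+1, (8|19)=-1; (−1)^{0·-2·9}·(+1)^-2·(-1)^0 = +1.
(332630, -498945 / ℚ) ramifies at {2, 3, 31, 37}: a division algebra.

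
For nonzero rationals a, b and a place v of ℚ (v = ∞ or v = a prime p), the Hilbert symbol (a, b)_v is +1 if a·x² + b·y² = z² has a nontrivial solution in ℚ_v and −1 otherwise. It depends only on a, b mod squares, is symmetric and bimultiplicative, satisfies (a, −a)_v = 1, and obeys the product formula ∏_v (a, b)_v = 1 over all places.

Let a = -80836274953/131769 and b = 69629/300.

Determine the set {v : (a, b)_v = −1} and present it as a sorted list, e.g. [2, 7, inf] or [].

Mod squares: a ≡ -817, b ≡ 87. Check v ∈ {∞, 2, 3, 5, 7, 11, 19, 29, 43}.
v=7: a=7^6·(≡2), b=7^4·(≡6) mod 7; (2|7)=+1, (6|7)=-1; (−1)^{6·4·3}·(+1)^4·(-1)^6 = +1.
v=43: a=43^1·(≡1), b=43^0·(≡31) mod 43; (1|43)=+1, (31|43)=+1; (−1)^{1·0·21}·(+1)^0·(+1)^1 = +1.
v=29: a=29^2·(≡22), b=29^1·(≡11) mod 29; (22|29)=+1, (11|29)=-1; (−1)^{2·1·14}·(+1)^1·(-1)^2 = +1.
v=19: a=19^1·(≡8), b=19^0·(≡11) mod 19; (8|19)=-1, (11|19)=+1; (−1)^{1·0·9}·(-1)^0·(+1)^1 = +1.
v=5: a=5^0·(≡3), b=5^-2·(≡2) mod 5; (3|5)=-1, (2|5)=-1; (−1)^{0·-2·2}·(-1)^-2·(-1)^0 = +1.
v=3: a=3^-2·(≡2), b=3^-1·(≡2) mod 3; (2|3)=-1, (2|3)=-1; (−1)^{-2·-1·1}·(-1)^-1·(-1)^-2 = -1.
v=11: a=11^-4·(≡8), b=11^0·(≡7) mod 11; (8|11)=-1, (7|11)=-1; (−1)^{-4·0·5}·(-1)^0·(-1)^-4 = +1.
v=2: v_2(a)=0, v_2(b)=-2; units ≡ 7, 7 (mod 8); ε·ε+αω+βω = 1·1+0·0+-2·0 ≡ 1  ⇒  (a,b)_2 = -1.
v=∞: -817 < 0 and 87 > 0  ⇒  (a,b)_∞ = +1.
Ram(-817, 87) = {2, 3}; no ℚ_2-point on the conic.

[2, 3]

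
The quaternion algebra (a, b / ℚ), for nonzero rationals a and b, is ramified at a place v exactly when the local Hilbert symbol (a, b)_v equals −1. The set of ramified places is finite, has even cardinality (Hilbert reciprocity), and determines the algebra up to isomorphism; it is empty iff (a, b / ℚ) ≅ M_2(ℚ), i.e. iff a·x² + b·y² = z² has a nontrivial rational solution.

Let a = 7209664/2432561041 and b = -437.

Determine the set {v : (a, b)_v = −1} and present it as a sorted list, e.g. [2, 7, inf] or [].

(a, b) ≡ (19, -437) mod (ℚ^×)²; places V = {2, 7, 11, 19, 23, 31, 37, 43, ∞}.
(a,b)_19: α=1, u≡5; β=1, v≡15 (mod 19); (5|19)=+1, (15|19)=-1; sign (−1)^1·+1^1·-1^1 = +1.
(a,b)_2: α=6, β=0; u≡3, v≡3 (mod 8); ε(u)ε(v)=1·1, αω(v)=6·1, βω(u)=0·1; sum ≡ 1  ⇒  -1.
(a,b)_31: α=-2, u≡8; β=0, v≡28 (mod 31); (8|31)=+1, (28|31)=+1; sign (−1)^0·+1^0·+1^-2 = +1.
(a,b)_37: α=-2, u≡29; β=0, v≡7 (mod 37); (29|37)=-1, (7|37)=+1; sign (−1)^0·-1^0·+1^-2 = +1.
(a,b)_7: α=2, u≡3; β=0, v≡4 (mod 7); (3|7)=-1, (4|7)=+1; sign (−1)^0·-1^0·+1^2 = +1.
(a,b)_∞: sgn(19)=+, sgn(-437)=−, so +1.
(a,b)_43: α=-2, u≡19; β=0, v≡36 (mod 43); (19|43)=-1, (36|43)=+1; sign (−1)^0·-1^0·+1^-2 = +1.
(a,b)_23: α=0, u≡7; β=1, v≡4 (mod 23); (7|23)=-1, (4|23)=+1; sign (−1)^0·-1^1·+1^0 = -1.
(a,b)_11: α=2, u≡7; β=0, v≡3 (mod 11); (7|11)=-1, (3|11)=+1; sign (−1)^0·-1^0·+1^2 = +1.
(19, -437 / ℚ) ramifies at {2, 23}: a division algebra.

[2, 23]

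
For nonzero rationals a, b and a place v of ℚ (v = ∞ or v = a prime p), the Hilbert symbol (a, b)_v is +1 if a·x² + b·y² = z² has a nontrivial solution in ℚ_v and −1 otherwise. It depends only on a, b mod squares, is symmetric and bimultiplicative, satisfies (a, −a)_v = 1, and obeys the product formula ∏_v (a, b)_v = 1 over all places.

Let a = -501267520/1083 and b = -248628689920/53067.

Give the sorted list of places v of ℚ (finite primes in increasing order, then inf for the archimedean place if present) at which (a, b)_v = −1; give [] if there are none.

Mod squares: a ≡ -139035, b ≡ -4485. Check v ∈ {∞, 2, 3, 5, 7, 13, 19, 23, 31}.
v=19: a=19^-2·(≡6), b=19^-2·(≡8) mod 19; (6|19)=+1, (8|19)=-1; (−1)^{-2·-2·9}·(+1)^-2·(-1)^-2 = +1.
v=2: v_2(a)=6, v_2(b)=10; units ≡ 5, 3 (mod 8); ε·ε+αω+βω = 0·1+6·1+10·1 ≡ 0  ⇒  (a,b)_2 = +1.
v=3: a=3^-1·(≡2), b=3^-1·(≡2) mod 3; (2|3)=-1, (2|3)=-1; (−1)^{-1·-1·1}·(-1)^-1·(-1)^-1 = -1.
v=13: a=13^3·(≡4), b=13^3·(≡6) mod 13; (4|13)=+1, (6|13)=-1; (−1)^{3·3·6}·(+1)^3·(-1)^3 = -1.
v=7: a=7^0·(≡6), b=7^-2·(≡1) mod 7; (6|7)=-1, (1|7)=+1; (−1)^{0·-2·3}·(-1)^-2·(+1)^0 = +1.
v=31: a=31^1·(≡5), b=31^2·(≡1) mod 31; (5|31)=+1, (1|31)=+1; (−1)^{1·2·15}·(+1)^2·(+1)^1 = +1.
v=∞: -139035 < 0 and -4485 < 0  ⇒  (a,b)_∞ = -1.
v=5: a=5^1·(≡2), b=5^1·(≡3) mod 5; (2|5)=-1, (3|5)=-1; (−1)^{1·1·2}·(-1)^1·(-1)^1 = +1.
v=23: a=23^1·(≡4), b=23^1·(≡2) mod 23; (4|23)=+1, (2|23)=+1; (−1)^{1·1·11}·(+1)^1·(+1)^1 = -1.
Ram(-139035, -4485) = {3, 13, 23, ∞}; no ℚ_3-point on the conic.

[3, 13, 23, inf]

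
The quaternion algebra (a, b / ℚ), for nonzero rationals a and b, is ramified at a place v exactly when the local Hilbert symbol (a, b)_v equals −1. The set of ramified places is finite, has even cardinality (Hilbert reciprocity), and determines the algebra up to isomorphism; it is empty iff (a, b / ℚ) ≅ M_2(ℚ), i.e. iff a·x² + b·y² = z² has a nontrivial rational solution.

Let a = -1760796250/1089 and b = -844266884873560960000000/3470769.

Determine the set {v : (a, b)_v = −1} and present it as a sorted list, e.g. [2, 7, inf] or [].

[2, 17, 41, inf]

(a, b) ≡ (-2817274, -299710) mod (ℚ^×)²; places V = {2, 3, 5, 7, 11, 17, 23, 41, 43, 47, ∞}.
(a,b)_5: α=4, u≡4; β=7, v≡3 (mod 5); (4|5)=+1, (3|5)=-1; sign (−1)^0·+1^7·-1^4 = +1.
(a,b)_17: α=1, u≡7; β=3, v≡16 (mod 17); (7|17)=-1, (16|17)=+1; sign (−1)^0·-1^3·+1^1 = -1.
(a,b)_7: α=0, u≡1; β=2, v≡4 (mod 7); (1|7)=+1, (4|7)=+1; sign (−1)^0·+1^2·+1^0 = +1.
(a,b)_23: α=0, u≡21; β=-2, v≡4 (mod 23); (21|23)=-1, (4|23)=+1; sign (−1)^0·-1^-2·+1^0 = +1.
(a,b)_11: α=-2, u≡2; β=0, v≡7 (mod 11); (2|11)=-1, (7|11)=-1; sign (−1)^0·-1^0·-1^-2 = +1.
(a,b)_47: α=1, u≡29; β=0, v≡27 (mod 47); (29|47)=-1, (27|47)=+1; sign (−1)^0·-1^0·+1^1 = +1.
(a,b)_3: α=-2, u≡2; β=-8, v≡2 (mod 3); (2|3)=-1, (2|3)=-1; sign (−1)^0·-1^-8·-1^-2 = +1.
(a,b)_43: α=1, u≡23; β=3, v≡20 (mod 43); (23|43)=+1, (20|43)=-1; sign (−1)^1·+1^3·-1^1 = +1.
(a,b)_∞: sgn(-2817274)=−, sgn(-299710)=−, so -1.
(a,b)_41: α=1, u≡8; β=3, v≡3 (mod 41); (8|41)=+1, (3|41)=-1; sign (−1)^0·+1^3·-1^1 = -1.
(a,b)_2: α=1, β=13; u≡3, v≡1 (mod 8); ε(u)ε(v)=1·0, αω(v)=1·0, βω(u)=13·1; sum ≡ 1  ⇒  -1.
Ram(-2817274, -299710) = {2, 17, 41, ∞}; no ℚ_2-point on the conic.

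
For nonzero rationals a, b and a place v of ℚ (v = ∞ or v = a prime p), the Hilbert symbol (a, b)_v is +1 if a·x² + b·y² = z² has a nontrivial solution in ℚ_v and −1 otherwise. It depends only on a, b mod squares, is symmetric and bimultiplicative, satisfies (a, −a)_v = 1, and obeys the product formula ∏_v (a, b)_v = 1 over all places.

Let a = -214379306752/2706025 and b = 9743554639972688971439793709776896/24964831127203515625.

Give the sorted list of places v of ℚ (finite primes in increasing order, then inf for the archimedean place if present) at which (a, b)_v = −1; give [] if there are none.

Mod squares: a ≡ -9367, b ≡ 215441. Check v ∈ {∞, 2, 5, 7, 11, 13, 17, 19, 23, 29, 31, 47}.
v=7: a=7^-2·(≡6), b=7^-2·(≡4) mod 7; (6|7)=-1, (4|7)=+1; (−1)^{-2·-2·3}·(-1)^-2·(+1)^-2 = +1.
v=29: a=29^1·(≡9), b=29^3·(≡4) mod 29; (9|29)=+1, (4|29)=+1; (−1)^{1·3·14}·(+1)^3·(+1)^1 = +1.
v=2: v_2(a)=8, v_2(b)=26; units ≡ 1, 1 (mod 8); ε·ε+αω+βω = 0·0+8·0+26·0 ≡ 0  ⇒  (a,b)_2 = +1.
v=47: a=47^-2·(≡19), b=47^-6·(≡40) mod 47; (19|47)=-1, (40|47)=-1; (−1)^{-2·-6·23}·(-1)^-6·(-1)^-2 = +1.
v=5: a=5^-2·(≡3), b=5^-8·(≡1) mod 5; (3|5)=-1, (1|5)=+1; (−1)^{-2·-8·2}·(-1)^-8·(+1)^-2 = +1.
v=17: a=17^1·(≡3), b=17^3·(≡15) mod 17; (3|17)=-1, (15|17)=+1; (−1)^{1·3·8}·(-1)^3·(+1)^1 = -1.
v=∞: -9367 < 0 and 215441 > 0  ⇒  (a,b)_∞ = +1.
v=31: a=31^0·(≡30), b=31^2·(≡6) mod 31; (30|31)=-1, (6|31)=-1; (−1)^{0·2·15}·(-1)^2·(-1)^0 = +1.
v=19: a=19^1·(≡5), b=19^3·(≡18) mod 19; (5|19)=+1, (18|19)=-1; (−1)^{1·3·9}·(+1)^3·(-1)^1 = +1.
v=11: a=11^0·(≡9), b=11^-2·(≡10) mod 11; (9|11)=+1, (10|11)=-1; (−1)^{0·-2·5}·(+1)^-2·(-1)^0 = +1.
v=13: a=13^2·(≡7), b=13^4·(≡2) mod 13; (7|13)=-1, (2|13)=-1; (−1)^{2·4·6}·(-1)^4·(-1)^2 = +1.
v=23: a=23^2·(≡22), b=23^5·(≡1) mod 23; (22|23)=-1, (1|23)=+1; (−1)^{2·5·11}·(-1)^5·(+1)^2 = -1.
|Ram(-9367, 215441)| = 2, even; anisotropic at {17, 23}.

[17, 23]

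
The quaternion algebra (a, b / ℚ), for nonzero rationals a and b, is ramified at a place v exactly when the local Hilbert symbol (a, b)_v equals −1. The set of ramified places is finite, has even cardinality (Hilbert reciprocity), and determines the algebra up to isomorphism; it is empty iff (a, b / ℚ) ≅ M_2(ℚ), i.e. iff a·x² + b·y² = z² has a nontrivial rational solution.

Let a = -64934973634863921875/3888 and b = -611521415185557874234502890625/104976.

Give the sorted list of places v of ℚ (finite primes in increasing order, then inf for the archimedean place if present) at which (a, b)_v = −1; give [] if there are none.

(a, b) ≡ (-897, -642785) mod (ℚ^×)²; places V = {2, 3, 5, 7, 11, 13, 23, 29, 31, ∞}.
(a,b)_3: α=-5, u≡1; β=-8, v≡1 (mod 3); (1|3)=+1, (1|3)=+1; sign (−1)^0·+1^-8·+1^-5 = +1.
(a,b)_5: α=6, u≡3; β=7, v≡3 (mod 5); (3|5)=-1, (3|5)=-1; sign (−1)^0·-1^7·-1^6 = -1.
(a,b)_29: α=4, u≡26; β=5, v≡23 (mod 29); (26|29)=-1, (23|29)=+1; sign (−1)^0·-1^5·+1^4 = -1.
(a,b)_11: α=2, u≡3; β=3, v≡7 (mod 11); (3|11)=+1, (7|11)=-1; sign (−1)^0·+1^3·-1^2 = +1.
(a,b)_2: α=-4, β=-4; u≡7, v≡7 (mod 8); ε(u)ε(v)=1·1, αω(v)=-4·0, βω(u)=-4·0; sum ≡ 1  ⇒  -1.
(a,b)_13: α=3, u≡10; β=5, v≡7 (mod 13); (10|13)=+1, (7|13)=-1; sign (−1)^0·+1^5·-1^3 = -1.
(a,b)_7: α=0, u≡5; β=2, v≡2 (mod 7); (5|7)=-1, (2|7)=+1; sign (−1)^0·-1^2·+1^0 = +1.
(a,b)_23: α=1, u≡17; β=2, v≡19 (mod 23); (17|23)=-1, (19|23)=-1; sign (−1)^0·-1^2·-1^1 = -1.
(a,b)_∞: sgn(-897)=−, sgn(-642785)=−, so -1.
(a,b)_31: α=2, u≡18; β=3, v≡1 (mod 31); (18|31)=+1, (1|31)=+1; sign (−1)^0·+1^3·+1^2 = +1.
|Ram(-897, -642785)| = 6, even; anisotropic at {2, 5, 13, 23, 29, ∞}.

[2, 5, 13, 23, 29, inf]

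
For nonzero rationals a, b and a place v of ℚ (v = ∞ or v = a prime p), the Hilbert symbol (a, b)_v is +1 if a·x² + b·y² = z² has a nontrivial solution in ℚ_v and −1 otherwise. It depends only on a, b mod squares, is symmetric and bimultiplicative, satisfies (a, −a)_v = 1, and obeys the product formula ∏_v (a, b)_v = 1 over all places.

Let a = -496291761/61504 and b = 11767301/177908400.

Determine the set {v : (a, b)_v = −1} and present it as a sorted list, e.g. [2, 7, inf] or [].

Mod squares: a ≡ -65569, b ≡ 551. Check v ∈ {∞, 2, 3, 5, 7, 13, 17, 19, 29, 31}.
v=31: a=31^-2·(≡21), b=31^0·(≡30) mod 31; (21|31)=-1, (30|31)=-1; (−1)^{-2·0·15}·(-1)^0·(-1)^-2 = +1.
v=13: a=13^0·(≡9), b=13^2·(≡2) mod 13; (9|13)=+1, (2|13)=-1; (−1)^{0·2·6}·(+1)^2·(-1)^0 = +1.
v=∞: -65569 < 0 and 551 > 0  ⇒  (a,b)_∞ = +1.
v=5: a=5^0·(≡1), b=5^-2·(≡1) mod 5; (1|5)=+1, (1|5)=+1; (−1)^{0·-2·2}·(+1)^-2·(+1)^0 = +1.
v=7: a=7^1·(≡6), b=7^4·(≡3) mod 7; (6|7)=-1, (3|7)=-1; (−1)^{1·4·3}·(-1)^4·(-1)^1 = -1.
v=3: a=3^2·(≡2), b=3^-4·(≡2) mod 3; (2|3)=-1, (2|3)=-1; (−1)^{2·-4·1}·(-1)^-4·(-1)^2 = +1.
v=17: a=17^1·(≡13), b=17^-2·(≡12) mod 17; (13|17)=+1, (12|17)=-1; (−1)^{1·-2·8}·(+1)^-2·(-1)^1 = -1.
v=2: v_2(a)=-6, v_2(b)=-4; units ≡ 7, 7 (mod 8); ε·ε+αω+βω = 1·1+-6·0+-4·0 ≡ 1  ⇒  (a,b)_2 = -1.
v=29: a=29^3·(≡4), b=29^1·(≡17) mod 29; (4|29)=+1, (17|29)=-1; (−1)^{3·1·14}·(+1)^1·(-1)^3 = -1.
v=19: a=19^1·(≡11), b=19^-1·(≡12) mod 19; (11|19)=+1, (12|19)=-1; (−1)^{1·-1·9}·(+1)^-1·(-1)^1 = +1.
|Ram(-65569, 551)| = 4, even; anisotropic at {2, 7, 17, 29}.

[2, 7, 17, 29]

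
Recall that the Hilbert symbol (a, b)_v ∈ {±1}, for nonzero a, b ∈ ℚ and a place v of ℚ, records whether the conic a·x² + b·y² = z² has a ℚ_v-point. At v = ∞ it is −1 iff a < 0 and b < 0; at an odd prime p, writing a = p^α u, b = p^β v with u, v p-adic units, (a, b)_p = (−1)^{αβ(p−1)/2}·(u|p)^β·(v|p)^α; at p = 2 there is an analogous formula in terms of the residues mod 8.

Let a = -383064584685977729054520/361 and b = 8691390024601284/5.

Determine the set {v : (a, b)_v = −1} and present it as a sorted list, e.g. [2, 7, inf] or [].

[2, 3]

(a, b) ≡ (-547777230, 3045) mod (ℚ^×)²; places V = {2, 3, 5, 7, 11, 13, 17, 19, 29, 37, ∞}.
(a,b)_∞: sgn(-547777230)=−, sgn(3045)=+, so +1.
(a,b)_7: α=5, u≡3; β=3, v≡4 (mod 7); (3|7)=-1, (4|7)=+1; sign (−1)^1·-1^3·+1^5 = +1.
(a,b)_19: α=-2, u≡7; β=0, v≡7 (mod 19); (7|19)=+1, (7|19)=+1; sign (−1)^0·+1^0·+1^-2 = +1.
(a,b)_3: α=3, u≡1; β=3, v≡1 (mod 3); (1|3)=+1, (1|3)=+1; sign (−1)^1·+1^3·+1^3 = -1.
(a,b)_2: α=3, β=2; u≡1, v≡5 (mod 8); ε(u)ε(v)=0·0, αω(v)=3·1, βω(u)=2·0; sum ≡ 1  ⇒  -1.
(a,b)_37: α=3, u≡18; β=2, v≡36 (mod 37); (18|37)=-1, (36|37)=+1; sign (−1)^0·-1^2·+1^3 = +1.
(a,b)_11: α=3, u≡3; β=2, v≡5 (mod 11); (3|11)=+1, (5|11)=+1; sign (−1)^0·+1^2·+1^3 = +1.
(a,b)_29: α=1, u≡21; β=1, v≡11 (mod 29); (21|29)=-1, (11|29)=-1; sign (−1)^0·-1^1·-1^1 = +1.
(a,b)_17: α=3, u≡15; β=2, v≡1 (mod 17); (15|17)=+1, (1|17)=+1; sign (−1)^0·+1^2·+1^3 = +1.
(a,b)_13: α=3, u≡11; β=2, v≡4 (mod 13); (11|13)=-1, (4|13)=+1; sign (−1)^0·-1^2·+1^3 = +1.
(a,b)_5: α=1, u≡1; β=-1, v≡4 (mod 5); (1|5)=+1, (4|5)=+1; sign (−1)^0·+1^-1·+1^1 = +1.
(-547777230, 3045 / ℚ) ramifies at {2, 3}: a division algebra.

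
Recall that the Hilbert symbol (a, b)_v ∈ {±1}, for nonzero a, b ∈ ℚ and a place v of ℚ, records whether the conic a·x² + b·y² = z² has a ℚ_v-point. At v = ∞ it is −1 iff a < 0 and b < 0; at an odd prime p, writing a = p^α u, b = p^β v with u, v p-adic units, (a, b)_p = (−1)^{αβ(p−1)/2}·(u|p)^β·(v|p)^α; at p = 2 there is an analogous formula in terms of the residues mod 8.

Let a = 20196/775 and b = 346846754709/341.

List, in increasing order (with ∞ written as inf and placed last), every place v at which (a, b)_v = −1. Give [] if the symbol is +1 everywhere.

[3, 7, 17, 31]

Mod squares: a ≡ 17391, b ≡ 1592129. Check v ∈ {∞, 2, 3, 5, 7, 11, 13, 17, 23, 29, 31}.
v=29: a=29^0·(≡13), b=29^1·(≡13) mod 29; (13|29)=+1, (13|29)=+1; (−1)^{0·1·14}·(+1)^1·(+1)^0 = +1.
v=23: a=23^0·(≡3), b=23^1·(≡13) mod 23; (3|23)=+1, (13|23)=+1; (−1)^{0·1·11}·(+1)^1·(+1)^0 = +1.
v=3: a=3^3·(≡1), b=3^2·(≡2) mod 3; (1|3)=+1, (2|3)=-1; (−1)^{3·2·1}·(+1)^2·(-1)^3 = -1.
v=11: a=11^1·(≡2), b=11^-1·(≡9) mod 11; (2|11)=-1, (9|11)=+1; (−1)^{1·-1·5}·(-1)^-1·(+1)^1 = +1.
v=31: a=31^-1·(≡13), b=31^-1·(≡13) mod 31; (13|31)=-1, (13|31)=-1; (−1)^{-1·-1·15}·(-1)^-1·(-1)^-1 = -1.
v=∞: 17391 > 0 and 1592129 > 0  ⇒  (a,b)_∞ = +1.
v=2: v_2(a)=2, v_2(b)=0; units ≡ 7, 1 (mod 8); ε·ε+αω+βω = 1·0+2·0+0·0 ≡ 0  ⇒  (a,b)_2 = +1.
v=17: a=17^1·(≡10), b=17^2·(≡14) mod 17; (10|17)=-1, (14|17)=-1; (−1)^{1·2·8}·(-1)^2·(-1)^1 = -1.
v=13: a=13^0·(≡9), b=13^4·(≡5) mod 13; (9|13)=+1, (5|13)=-1; (−1)^{0·4·6}·(+1)^4·(-1)^0 = +1.
v=7: a=7^0·(≡3), b=7^1·(≡3) mod 7; (3|7)=-1, (3|7)=-1; (−1)^{0·1·3}·(-1)^1·(-1)^0 = -1.
v=5: a=5^-2·(≡1), b=5^0·(≡4) mod 5; (1|5)=+1, (4|5)=+1; (−1)^{-2·0·2}·(+1)^0·(+1)^-2 = +1.
Ram(17391, 1592129) = {3, 7, 17, 31}; no ℚ_3-point on the conic.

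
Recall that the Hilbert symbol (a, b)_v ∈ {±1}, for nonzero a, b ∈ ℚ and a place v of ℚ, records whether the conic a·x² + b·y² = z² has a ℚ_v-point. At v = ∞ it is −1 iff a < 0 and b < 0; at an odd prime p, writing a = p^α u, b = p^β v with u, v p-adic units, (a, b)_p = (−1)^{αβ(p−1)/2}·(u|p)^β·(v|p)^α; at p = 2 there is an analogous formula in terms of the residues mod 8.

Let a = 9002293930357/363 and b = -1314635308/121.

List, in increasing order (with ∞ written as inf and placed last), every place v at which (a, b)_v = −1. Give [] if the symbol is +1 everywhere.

[3, 43]

(a, b) ≡ (11248180671, -6707323) mod (ℚ^×)²; places V = {2, 3, 7, 11, 13, 19, 29, 37, 43, 47, ∞}.
(a,b)_2: α=0, β=2; u≡7, v≡5 (mod 8); ε(u)ε(v)=1·0, αω(v)=0·1, βω(u)=2·0; sum ≡ 0  ⇒  +1.
(a,b)_∞: sgn(11248180671)=+, sgn(-6707323)=−, so +1.
(a,b)_29: α=1, u≡8; β=1, v≡11 (mod 29); (8|29)=-1, (11|29)=-1; sign (−1)^0·-1^1·-1^1 = +1.
(a,b)_11: α=-2, u≡8; β=-2, v≡3 (mod 11); (8|11)=-1, (3|11)=+1; sign (−1)^0·-1^-2·+1^-2 = +1.
(a,b)_3: α=-1, u≡1; β=0, v≡2 (mod 3); (1|3)=+1, (2|3)=-1; sign (−1)^0·+1^0·-1^-1 = -1.
(a,b)_37: α=1, u≡26; β=1, v≡12 (mod 37); (26|37)=+1, (12|37)=+1; sign (−1)^0·+1^1·+1^1 = +1.
(a,b)_43: α=1, u≡22; β=0, v≡33 (mod 43); (22|43)=-1, (33|43)=-1; sign (−1)^0·-1^0·-1^1 = -1.
(a,b)_47: α=1, u≡37; β=1, v≡35 (mod 47); (37|47)=+1, (35|47)=-1; sign (−1)^1·+1^1·-1^1 = +1.
(a,b)_13: α=1, u≡10; β=0, v≡10 (mod 13); (10|13)=+1, (10|13)=+1; sign (−1)^0·+1^0·+1^1 = +1.
(a,b)_7: α=5, u≡1; β=3, v≡5 (mod 7); (1|7)=+1, (5|7)=-1; sign (−1)^1·+1^3·-1^5 = +1.
(a,b)_19: α=1, u≡11; β=1, v≡8 (mod 19); (11|19)=+1, (8|19)=-1; sign (−1)^1·+1^1·-1^1 = +1.
Ram(11248180671, -6707323) = {3, 43}; no ℚ_3-point on the conic.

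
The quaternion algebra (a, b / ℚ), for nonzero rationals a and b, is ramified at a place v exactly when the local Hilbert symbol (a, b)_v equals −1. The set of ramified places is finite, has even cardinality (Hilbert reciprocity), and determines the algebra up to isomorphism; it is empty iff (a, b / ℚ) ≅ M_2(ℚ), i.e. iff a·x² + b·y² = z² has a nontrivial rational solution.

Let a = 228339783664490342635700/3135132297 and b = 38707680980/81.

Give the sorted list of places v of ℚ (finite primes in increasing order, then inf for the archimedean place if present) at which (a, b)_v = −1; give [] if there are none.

[3, 37]

(a, b) ≡ (50061, 5) mod (ℚ^×)²; places V = {2, 3, 5, 7, 11, 13, 17, 19, 23, 29, 37, 41, ∞}.
(a,b)_11: α=-1, u≡10; β=0, v≡3 (mod 11); (10|11)=-1, (3|11)=+1; sign (−1)^0·-1^0·+1^-1 = +1.
(a,b)_2: α=2, β=2; u≡5, v≡5 (mod 8); ε(u)ε(v)=0·0, αω(v)=2·1, βω(u)=2·1; sum ≡ 0  ⇒  +1.
(a,b)_41: α=3, u≡32; β=2, v≡4 (mod 41); (32|41)=+1, (4|41)=+1; sign (−1)^0·+1^2·+1^3 = +1.
(a,b)_5: α=2, u≡4; β=1, v≡1 (mod 5); (4|5)=+1, (1|5)=+1; sign (−1)^0·+1^1·+1^2 = +1.
(a,b)_7: α=2, u≡1; β=0, v≡6 (mod 7); (1|7)=+1, (6|7)=-1; sign (−1)^0·+1^0·-1^2 = +1.
(a,b)_29: α=4, u≡16; β=2, v≡20 (mod 29); (16|29)=+1, (20|29)=+1; sign (−1)^0·+1^2·+1^4 = +1.
(a,b)_13: α=2, u≡2; β=0, v≡11 (mod 13); (2|13)=-1, (11|13)=-1; sign (−1)^0·-1^0·-1^2 = +1.
(a,b)_∞: sgn(50061)=+, sgn(5)=+, so +1.
(a,b)_17: α=2, u≡9; β=0, v≡6 (mod 17); (9|17)=+1, (6|17)=-1; sign (−1)^0·+1^0·-1^2 = +1.
(a,b)_19: α=-4, u≡8; β=0, v≡9 (mod 19); (8|19)=-1, (9|19)=+1; sign (−1)^0·-1^0·+1^-4 = +1.
(a,b)_3: α=-7, u≡1; β=-4, v≡2 (mod 3); (1|3)=+1, (2|3)=-1; sign (−1)^0·+1^-4·-1^-7 = -1.
(a,b)_37: α=1, u≡10; β=2, v≡8 (mod 37); (10|37)=+1, (8|37)=-1; sign (−1)^0·+1^2·-1^1 = -1.
(a,b)_23: α=2, u≡18; β=0, v≡14 (mod 23); (18|23)=+1, (14|23)=-1; sign (−1)^0·+1^0·-1^2 = +1.
(50061, 5 / ℚ) ramifies at {3, 37}: a division algebra.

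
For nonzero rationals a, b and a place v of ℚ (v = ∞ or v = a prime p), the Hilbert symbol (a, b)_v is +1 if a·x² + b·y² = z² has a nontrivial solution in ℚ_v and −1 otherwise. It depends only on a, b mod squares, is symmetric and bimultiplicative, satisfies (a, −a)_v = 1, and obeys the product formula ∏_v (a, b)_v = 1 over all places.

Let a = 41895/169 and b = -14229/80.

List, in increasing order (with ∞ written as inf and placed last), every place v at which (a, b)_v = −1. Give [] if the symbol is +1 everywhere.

[2, 3, 17, 19]

Mod squares: a ≡ 95, b ≡ -7905. Check v ∈ {∞, 2, 3, 5, 7, 13, 17, 19, 31}.
v=13: a=13^-2·(≡9), b=13^0·(≡3) mod 13; (9|13)=+1, (3|13)=+1; (−1)^{-2·0·6}·(+1)^0·(+1)^-2 = +1.
v=17: a=17^0·(≡10), b=17^1·(≡11) mod 17; (10|17)=-1, (11|17)=-1; (−1)^{0·1·8}·(-1)^1·(-1)^0 = -1.
v=19: a=19^1·(≡9), b=19^0·(≡10) mod 19; (9|19)=+1, (10|19)=-1; (−1)^{1·0·9}·(+1)^0·(-1)^1 = -1.
v=3: a=3^2·(≡2), b=3^3·(≡2) mod 3; (2|3)=-1, (2|3)=-1; (−1)^{2·3·1}·(-1)^3·(-1)^2 = -1.
v=5: a=5^1·(≡1), b=5^-1·(≡1) mod 5; (1|5)=+1, (1|5)=+1; (−1)^{1·-1·2}·(+1)^-1·(+1)^1 = +1.
v=∞: 95 > 0 and -7905 < 0  ⇒  (a,b)_∞ = +1.
v=2: v_2(a)=0, v_2(b)=-4; units ≡ 7, 7 (mod 8); ε·ε+αω+βω = 1·1+0·0+-4·0 ≡ 1  ⇒  (a,b)_2 = -1.
v=31: a=31^0·(≡1), b=31^1·(≡21) mod 31; (1|31)=+1, (21|31)=-1; (−1)^{0·1·15}·(+1)^1·(-1)^0 = +1.
v=7: a=7^2·(≡1), b=7^0·(≡3) mod 7; (1|7)=+1, (3|7)=-1; (−1)^{2·0·3}·(+1)^0·(-1)^2 = +1.
Ram(95, -7905) = {2, 3, 17, 19}; no ℚ_2-point on the conic.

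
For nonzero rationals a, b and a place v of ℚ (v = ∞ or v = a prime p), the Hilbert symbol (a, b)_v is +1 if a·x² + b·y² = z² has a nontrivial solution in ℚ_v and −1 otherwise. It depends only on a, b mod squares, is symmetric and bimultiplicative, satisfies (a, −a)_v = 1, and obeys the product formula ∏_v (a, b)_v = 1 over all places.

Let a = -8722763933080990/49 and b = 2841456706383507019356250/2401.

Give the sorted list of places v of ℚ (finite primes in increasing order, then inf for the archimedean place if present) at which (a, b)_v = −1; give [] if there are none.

[2, 5, 17, 19, 23, 31]

Mod squares: a ≡ -190, b ≡ 99028570. Check v ∈ {∞, 2, 5, 7, 13, 17, 19, 23, 31, 43}.
v=∞: -190 < 0 and 99028570 > 0  ⇒  (a,b)_∞ = +1.
v=5: a=5^1·(≡3), b=5^5·(≡4) mod 5; (3|5)=-1, (4|5)=+1; (−1)^{1·5·2}·(-1)^5·(+1)^1 = -1.
v=43: a=43^2·(≡10), b=43^3·(≡34) mod 43; (10|43)=+1, (34|43)=-1; (−1)^{2·3·21}·(+1)^3·(-1)^2 = +1.
v=31: a=31^2·(≡30), b=31^3·(≡22) mod 31; (30|31)=-1, (22|31)=-1; (−1)^{2·3·15}·(-1)^3·(-1)^2 = -1.
v=19: a=19^1·(≡4), b=19^1·(≡5) mod 19; (4|19)=+1, (5|19)=+1; (−1)^{1·1·9}·(+1)^1·(+1)^1 = -1.
v=2: v_2(a)=1, v_2(b)=1; units ≡ 1, 5 (mod 8); ε·ε+αω+βω = 0·0+1·1+1·0 ≡ 1  ⇒  (a,b)_2 = -1.
v=13: a=13^2·(≡5), b=13^2·(≡3) mod 13; (5|13)=-1, (3|13)=+1; (−1)^{2·2·6}·(-1)^2·(+1)^2 = +1.
v=17: a=17^2·(≡6), b=17^3·(≡6) mod 17; (6|17)=-1, (6|17)=-1; (−1)^{2·3·8}·(-1)^3·(-1)^2 = -1.
v=23: a=23^2·(≡22), b=23^3·(≡8) mod 23; (22|23)=-1, (8|23)=+1; (−1)^{2·3·11}·(-1)^3·(+1)^2 = -1.
v=7: a=7^-2·(≡5), b=7^-4·(≡2) mod 7; (5|7)=-1, (2|7)=+1; (−1)^{-2·-4·3}·(-1)^-4·(+1)^-2 = +1.
Ram(-190, 99028570) = {2, 5, 17, 19, 23, 31}; no ℚ_2-point on the conic.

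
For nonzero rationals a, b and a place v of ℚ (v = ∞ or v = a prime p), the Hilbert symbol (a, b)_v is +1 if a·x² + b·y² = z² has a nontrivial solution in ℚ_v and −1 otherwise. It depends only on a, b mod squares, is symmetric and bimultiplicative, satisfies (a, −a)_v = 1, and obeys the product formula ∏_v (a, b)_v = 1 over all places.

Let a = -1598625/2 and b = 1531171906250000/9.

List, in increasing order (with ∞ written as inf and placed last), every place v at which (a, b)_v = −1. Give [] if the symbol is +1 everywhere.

[5, 41]

Mod squares: a ≡ -290, b ≡ 5945. Check v ∈ {∞, 2, 3, 5, 7, 29, 41}.
v=3: a=3^2·(≡1), b=3^-2·(≡2) mod 3; (1|3)=+1, (2|3)=-1; (−1)^{2·-2·1}·(+1)^-2·(-1)^2 = +1.
v=2: v_2(a)=-1, v_2(b)=4; units ≡ 7, 1 (mod 8); ε·ε+αω+βω = 1·0+-1·0+4·0 ≡ 0  ⇒  (a,b)_2 = +1.
v=41: a=41^0·(≡3), b=41^1·(≡28) mod 41; (3|41)=-1, (28|41)=-1; (−1)^{0·1·20}·(-1)^1·(-1)^0 = -1.
v=29: a=29^1·(≡2), b=29^3·(≡15) mod 29; (2|29)=-1, (15|29)=-1; (−1)^{1·3·14}·(-1)^3·(-1)^1 = +1.
v=7: a=7^2·(≡1), b=7^2·(≡1) mod 7; (1|7)=+1, (1|7)=+1; (−1)^{2·2·3}·(+1)^2·(+1)^2 = +1.
v=∞: -290 < 0 and 5945 > 0  ⇒  (a,b)_∞ = +1.
v=5: a=5^3·(≡3), b=5^9·(≡4) mod 5; (3|5)=-1, (4|5)=+1; (−1)^{3·9·2}·(-1)^9·(+1)^3 = -1.
(-290, 5945 / ℚ) ramifies at {5, 41}: a division algebra.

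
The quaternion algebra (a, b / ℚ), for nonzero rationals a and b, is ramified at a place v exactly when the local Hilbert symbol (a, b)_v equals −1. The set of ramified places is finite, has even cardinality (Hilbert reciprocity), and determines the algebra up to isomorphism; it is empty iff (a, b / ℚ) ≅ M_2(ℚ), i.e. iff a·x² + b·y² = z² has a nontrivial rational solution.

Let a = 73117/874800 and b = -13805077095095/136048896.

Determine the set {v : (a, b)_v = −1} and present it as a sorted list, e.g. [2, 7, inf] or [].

Mod squares: a ≡ 759, b ≡ -312455. Check v ∈ {∞, 2, 3, 5, 11, 13, 17, 19, 23}.
v=3: a=3^-7·(≡1), b=3^-12·(≡1) mod 3; (1|3)=+1, (1|3)=+1; (−1)^{-7·-12·1}·(+1)^-12·(+1)^-7 = +1.
v=11: a=11^1·(≡1), b=11^1·(≡10) mod 11; (1|11)=+1, (10|11)=-1; (−1)^{1·1·5}·(+1)^1·(-1)^1 = +1.
v=∞: 759 > 0 and -312455 < 0  ⇒  (a,b)_∞ = +1.
v=5: a=5^-2·(≡1), b=5^1·(≡1) mod 5; (1|5)=+1, (1|5)=+1; (−1)^{-2·1·2}·(+1)^1·(+1)^-2 = +1.
v=19: a=19^0·(≡12), b=19^1·(≡6) mod 19; (12|19)=-1, (6|19)=+1; (−1)^{0·1·9}·(-1)^1·(+1)^0 = -1.
v=17: a=17^2·(≡12), b=17^4·(≡11) mod 17; (12|17)=-1, (11|17)=-1; (−1)^{2·4·8}·(-1)^4·(-1)^2 = +1.
v=2: v_2(a)=-4, v_2(b)=-8; units ≡ 7, 1 (mod 8); ε·ε+αω+βω = 1·0+-4·0+-8·0 ≡ 0  ⇒  (a,b)_2 = +1.
v=13: a=13^0·(≡11), b=13^1·(≡5) mod 13; (11|13)=-1, (5|13)=-1; (−1)^{0·1·6}·(-1)^1·(-1)^0 = -1.
v=23: a=23^1·(≡22), b=23^3·(≡2) mod 23; (22|23)=-1, (2|23)=+1; (−1)^{1·3·11}·(-1)^3·(+1)^1 = +1.
(759, -312455 / ℚ) ramifies at {13, 19}: a division algebra.

[13, 19]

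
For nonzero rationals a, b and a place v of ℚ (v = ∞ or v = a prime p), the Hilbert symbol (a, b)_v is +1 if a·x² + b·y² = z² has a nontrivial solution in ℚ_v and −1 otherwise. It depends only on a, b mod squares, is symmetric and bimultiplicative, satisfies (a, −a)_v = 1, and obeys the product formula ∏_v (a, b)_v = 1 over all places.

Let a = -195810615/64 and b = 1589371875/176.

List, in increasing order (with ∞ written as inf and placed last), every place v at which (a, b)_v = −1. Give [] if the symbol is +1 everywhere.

Mod squares: a ≡ -49335, b ≡ 345345. Check v ∈ {∞, 2, 3, 5, 7, 11, 13, 23}.
v=13: a=13^1·(≡9), b=13^1·(≡8) mod 13; (9|13)=+1, (8|13)=-1; (−1)^{1·1·6}·(+1)^1·(-1)^1 = -1.
v=2: v_2(a)=-6, v_2(b)=-4; units ≡ 1, 1 (mod 8); ε·ε+αω+βω = 0·0+-6·0+-4·0 ≡ 0  ⇒  (a,b)_2 = +1.
v=7: a=7^2·(≡4), b=7^1·(≡5) mod 7; (4|7)=+1, (5|7)=-1; (−1)^{2·1·3}·(+1)^1·(-1)^2 = +1.
v=23: a=23^1·(≡11), b=23^1·(≡21) mod 23; (11|23)=-1, (21|23)=-1; (−1)^{1·1·11}·(-1)^1·(-1)^1 = -1.
v=3: a=3^5·(≡1), b=3^5·(≡2) mod 3; (1|3)=+1, (2|3)=-1; (−1)^{5·5·1}·(+1)^5·(-1)^5 = +1.
v=∞: -49335 < 0 and 345345 > 0  ⇒  (a,b)_∞ = +1.
v=5: a=5^1·(≡3), b=5^5·(≡4) mod 5; (3|5)=-1, (4|5)=+1; (−1)^{1·5·2}·(-1)^5·(+1)^1 = -1.
v=11: a=11^1·(≡3), b=11^-1·(≡5) mod 11; (3|11)=+1, (5|11)=+1; (−1)^{1·-1·5}·(+1)^-1·(+1)^1 = -1.
(-49335, 345345 / ℚ) ramifies at {5, 11, 13, 23}: a division algebra.

[5, 11, 13, 23]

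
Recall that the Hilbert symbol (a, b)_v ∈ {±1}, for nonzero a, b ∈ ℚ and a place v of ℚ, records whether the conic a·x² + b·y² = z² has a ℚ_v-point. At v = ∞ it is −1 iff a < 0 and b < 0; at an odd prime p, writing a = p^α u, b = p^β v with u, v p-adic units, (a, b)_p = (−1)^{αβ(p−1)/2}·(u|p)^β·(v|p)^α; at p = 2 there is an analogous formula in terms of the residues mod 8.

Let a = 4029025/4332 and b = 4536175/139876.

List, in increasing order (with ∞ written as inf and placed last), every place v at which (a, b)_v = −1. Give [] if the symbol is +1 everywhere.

[2, 11, 13, 23]

Mod squares: a ≡ 9867, b ≡ 7. Check v ∈ {∞, 2, 3, 5, 7, 11, 13, 17, 19, 23}.
v=7: a=7^2·(≡4), b=7^3·(≡1) mod 7; (4|7)=+1, (1|7)=+1; (−1)^{2·3·3}·(+1)^3·(+1)^2 = +1.
v=5: a=5^2·(≡3), b=5^2·(≡2) mod 5; (3|5)=-1, (2|5)=-1; (−1)^{2·2·2}·(-1)^2·(-1)^2 = +1.
v=13: a=13^1·(≡6), b=13^0·(≡8) mod 13; (6|13)=-1, (8|13)=-1; (−1)^{1·0·6}·(-1)^0·(-1)^1 = -1.
v=3: a=3^-1·(≡1), b=3^0·(≡1) mod 3; (1|3)=+1, (1|3)=+1; (−1)^{-1·0·1}·(+1)^0·(+1)^-1 = +1.
v=∞: 9867 > 0 and 7 > 0  ⇒  (a,b)_∞ = +1.
v=23: a=23^1·(≡21), b=23^2·(≡5) mod 23; (21|23)=-1, (5|23)=-1; (−1)^{1·2·11}·(-1)^2·(-1)^1 = -1.
v=2: v_2(a)=-2, v_2(b)=-2; units ≡ 3, 7 (mod 8); ε·ε+αω+βω = 1·1+-2·0+-2·1 ≡ 1  ⇒  (a,b)_2 = -1.
v=19: a=19^-2·(≡11), b=19^0·(≡9) mod 19; (11|19)=+1, (9|19)=+1; (−1)^{-2·0·9}·(+1)^0·(+1)^-2 = +1.
v=11: a=11^1·(≡7), b=11^-2·(≡6) mod 11; (7|11)=-1, (6|11)=-1; (−1)^{1·-2·5}·(-1)^-2·(-1)^1 = -1.
v=17: a=17^0·(≡3), b=17^-2·(≡6) mod 17; (3|17)=-1, (6|17)=-1; (−1)^{0·-2·8}·(-1)^-2·(-1)^0 = +1.
(9867, 7 / ℚ) ramifies at {2, 11, 13, 23}: a division algebra.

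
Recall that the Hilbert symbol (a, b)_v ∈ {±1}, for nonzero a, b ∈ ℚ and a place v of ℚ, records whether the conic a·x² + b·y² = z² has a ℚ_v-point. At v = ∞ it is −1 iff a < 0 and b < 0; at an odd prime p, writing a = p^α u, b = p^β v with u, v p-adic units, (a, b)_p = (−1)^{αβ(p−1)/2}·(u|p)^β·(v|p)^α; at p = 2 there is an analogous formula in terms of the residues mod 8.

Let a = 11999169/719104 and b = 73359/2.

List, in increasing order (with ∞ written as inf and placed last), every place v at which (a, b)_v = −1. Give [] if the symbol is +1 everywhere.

[3, 7, 11, 13]

(a, b) ≡ (161, 16302) mod (ℚ^×)²; places V = {2, 3, 7, 11, 13, 19, 23, 53, ∞}.
(a,b)_2: α=-8, β=-1; u≡1, v≡7 (mod 8); ε(u)ε(v)=0·1, αω(v)=-8·0, βω(u)=-1·0; sum ≡ 0  ⇒  +1.
(a,b)_3: α=2, u≡2; β=3, v≡1 (mod 3); (2|3)=-1, (1|3)=+1; sign (−1)^0·-1^3·+1^2 = -1.
(a,b)_53: α=-2, u≡27; β=0, v≡30 (mod 53); (27|53)=-1, (30|53)=-1; sign (−1)^0·-1^0·-1^-2 = +1.
(a,b)_19: α=0, u≡9; β=1, v≡2 (mod 19); (9|19)=+1, (2|19)=-1; sign (−1)^0·+1^1·-1^0 = +1.
(a,b)_23: α=1, u≡7; β=0, v≡6 (mod 23); (7|23)=-1, (6|23)=+1; sign (−1)^0·-1^0·+1^1 = +1.
(a,b)_13: α=2, u≡11; β=1, v≡7 (mod 13); (11|13)=-1, (7|13)=-1; sign (−1)^0·-1^1·-1^2 = -1.
(a,b)_7: α=3, u≡4; β=0, v≡3 (mod 7); (4|7)=+1, (3|7)=-1; sign (−1)^0·+1^0·-1^3 = -1.
(a,b)_∞: sgn(161)=+, sgn(16302)=+, so +1.
(a,b)_11: α=0, u≡6; β=1, v≡7 (mod 11); (6|11)=-1, (7|11)=-1; sign (−1)^0·-1^1·-1^0 = -1.
(161, 16302 / ℚ) ramifies at {3, 7, 11, 13}: a division algebra.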